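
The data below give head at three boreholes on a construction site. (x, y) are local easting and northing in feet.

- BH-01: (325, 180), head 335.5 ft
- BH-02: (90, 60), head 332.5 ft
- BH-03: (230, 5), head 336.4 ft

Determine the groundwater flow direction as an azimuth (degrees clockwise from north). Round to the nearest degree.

308°

With h = a·x + b·y + c and BH-01 as origin, the differences give:
  (-235)·a + (-120)·b = -3.0
  (-95)·a + (-175)·b = +0.9
Eliminate b (×(-175) and ×(-120), subtract): 29725·a = 633.00 → a = ∂h/∂x = +0.02130
Back-substitute: b = ∂h/∂y = -0.01670.
Flow direction (−∇h) has components (-0.02130 E, +0.01670 N).
Azimuth = atan2(E, N) = atan2(-0.02130, +0.01670) = 308.1° ≈ 308°.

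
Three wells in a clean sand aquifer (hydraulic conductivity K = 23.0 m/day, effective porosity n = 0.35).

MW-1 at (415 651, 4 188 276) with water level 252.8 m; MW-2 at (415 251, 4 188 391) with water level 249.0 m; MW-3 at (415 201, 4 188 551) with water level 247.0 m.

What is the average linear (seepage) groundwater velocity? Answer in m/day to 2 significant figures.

Taking MW-1 as reference: MW-2−MW-1 = (-400, 115, -3.8); MW-3−MW-1 = (-450, 275, -5.8).
Determinant of the coordinate differences = (-400)·275 − (-450)·115 = -58250.
∂h/∂x = [(-3.8)·275 − (-5.8)·115] / -58250 = +0.006489
∂h/∂y = [(-400)·(-5.8) − (-450)·(-3.8)] / -58250 = -0.01047
|∇h| = √(0.006489² + -0.01047²) = 0.01232
Seepage velocity v = K·i/n = 23.0 × 0.01232 / 0.35 = 0.8096 m/day.

0.81 m/day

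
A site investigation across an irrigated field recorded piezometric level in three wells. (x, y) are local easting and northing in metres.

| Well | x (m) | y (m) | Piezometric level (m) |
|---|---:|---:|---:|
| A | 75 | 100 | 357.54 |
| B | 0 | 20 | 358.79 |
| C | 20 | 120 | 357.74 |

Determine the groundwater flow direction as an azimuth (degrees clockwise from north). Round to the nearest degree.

Taking A as reference: B−A = (-75, -80, +1.25); C−A = (-55, 20, +0.20).
Determinant of the coordinate differences = (-75)·20 − (-55)·(-80) = -5900.
∂h/∂x = [(+1.25)·20 − (+0.20)·(-80)] / -5900 = -0.006949
∂h/∂y = [(-75)·(+0.20) − (-55)·(+1.25)] / -5900 = -0.009110
Flow direction (−∇h) has components (+0.006949 E, +0.009110 N).
Azimuth = atan2(E, N) = atan2(+0.006949, +0.009110) = 37.3° ≈ 037°.

037°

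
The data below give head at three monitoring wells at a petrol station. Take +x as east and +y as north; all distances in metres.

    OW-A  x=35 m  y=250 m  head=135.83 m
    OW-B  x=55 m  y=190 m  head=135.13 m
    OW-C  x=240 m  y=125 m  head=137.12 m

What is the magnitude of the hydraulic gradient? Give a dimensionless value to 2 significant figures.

0.024

Taking OW-A as reference: OW-B−OW-A = (20, -60, -0.70); OW-C−OW-A = (205, -125, +1.29).
Determinant of the coordinate differences = 20·(-125) − 205·(-60) = 9800.
∂h/∂x = [(-0.70)·(-125) − (+1.29)·(-60)] / 9800 = +0.01683
∂h/∂y = [20·(+1.29) − 205·(-0.70)] / 9800 = +0.01728
|∇h| = √(0.01683² + 0.01728²) = 0.02412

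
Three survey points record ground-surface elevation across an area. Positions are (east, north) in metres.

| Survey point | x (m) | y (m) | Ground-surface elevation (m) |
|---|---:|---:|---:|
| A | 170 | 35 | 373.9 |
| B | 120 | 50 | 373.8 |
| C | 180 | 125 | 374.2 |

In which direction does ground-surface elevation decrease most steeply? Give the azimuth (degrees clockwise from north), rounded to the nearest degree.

224°

Differences from A: to B (Δx, Δy, Δh) = (-50, 15, -0.1); to C = (10, 90, +0.3).
Determinant of the coordinate differences = (-50)·90 − 10·15 = -4650.
∂z/∂x = [(-0.1)·90 − (+0.3)·15] / -4650 = +0.002903
∂z/∂y = [(-50)·(+0.3) − 10·(-0.1)] / -4650 = +0.003011
Steepest decrease is along −∇f: components (-0.002903 E, -0.003011 N).
Azimuth = atan2(-0.002903, -0.003011) = 224.0° ≈ 224°.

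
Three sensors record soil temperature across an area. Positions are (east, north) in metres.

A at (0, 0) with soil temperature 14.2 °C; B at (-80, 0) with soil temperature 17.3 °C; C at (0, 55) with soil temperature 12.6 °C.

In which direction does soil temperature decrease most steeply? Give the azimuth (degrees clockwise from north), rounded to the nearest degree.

∂T/∂x = (17.3 − 14.2) / (-80 − 0) = -0.03875
∂T/∂y = (12.6 − 14.2) / (55 − 0) = -0.02909
Steepest decrease is along −∇f: components (+0.03875 E, +0.02909 N).
Azimuth = atan2(+0.03875, +0.02909) = 53.1° ≈ 053°.

053°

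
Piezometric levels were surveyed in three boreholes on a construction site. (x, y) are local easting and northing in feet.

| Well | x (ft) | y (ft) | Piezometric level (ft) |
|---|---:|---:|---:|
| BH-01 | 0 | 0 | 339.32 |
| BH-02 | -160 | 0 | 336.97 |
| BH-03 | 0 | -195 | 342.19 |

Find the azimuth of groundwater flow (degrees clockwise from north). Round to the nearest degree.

∂h/∂x = (336.97 − 339.32) / (-160 − 0) = +0.01469
∂h/∂y = (342.19 − 339.32) / (-195 − 0) = -0.01472
Flow direction (−∇h) has components (-0.01469 E, +0.01472 N).
Azimuth = atan2(E, N) = atan2(-0.01469, +0.01472) = 315.1° ≈ 315°.

315°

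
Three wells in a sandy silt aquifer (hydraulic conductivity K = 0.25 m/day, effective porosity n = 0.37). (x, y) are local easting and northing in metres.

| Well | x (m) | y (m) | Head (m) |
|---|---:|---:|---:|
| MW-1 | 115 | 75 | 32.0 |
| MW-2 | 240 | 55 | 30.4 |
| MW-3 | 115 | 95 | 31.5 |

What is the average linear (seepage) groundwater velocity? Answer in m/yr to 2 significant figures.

With h = a·x + b·y + c and MW-1 as origin, the differences give:
  125·a + (-20)·b = -1.6
  0·a + 20·b = -0.5
Eliminate b (×20 and ×(-20), subtract): 2500·a = -42.00 → a = ∂h/∂x = -0.01680
Back-substitute: b = ∂h/∂y = -0.02500.
|∇h| = √(-0.01680² + -0.02500²) = 0.03012
Seepage velocity v = K·i/n = 0.25 × 0.03012 / 0.37 = 0.02035 m/day = 7.433 m/yr.

7.4 m/yr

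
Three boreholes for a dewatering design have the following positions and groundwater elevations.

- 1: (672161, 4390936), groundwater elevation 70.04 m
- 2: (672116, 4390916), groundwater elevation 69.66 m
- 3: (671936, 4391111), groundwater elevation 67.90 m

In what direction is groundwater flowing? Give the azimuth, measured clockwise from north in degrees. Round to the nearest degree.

276°

Three-point gradient (reference 1): Δ to 2 = (-45, -20, -0.38), Δ to 3 = (-225, 175, -2.14).
∂h/∂x = +0.008832, ∂h/∂y = -0.0008727 (det = -12375).
Flow direction (−∇h) has components (-0.008832 E, +0.0008727 N).
Azimuth = atan2(E, N) = atan2(-0.008832, +0.0008727) = 275.6° ≈ 276°.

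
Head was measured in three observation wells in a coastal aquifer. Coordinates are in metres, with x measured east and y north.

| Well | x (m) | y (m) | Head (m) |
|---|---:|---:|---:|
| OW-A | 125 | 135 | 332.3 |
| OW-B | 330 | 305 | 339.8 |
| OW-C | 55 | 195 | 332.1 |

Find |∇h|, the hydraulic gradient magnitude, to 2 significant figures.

0.028

Differences from OW-A: to OW-B (Δx, Δy, Δh) = (205, 170, +7.5); to OW-C = (-70, 60, -0.2).
Determinant of the coordinate differences = 205·60 − (-70)·170 = 24200.
∂h/∂x = [(+7.5)·60 − (-0.2)·170] / 24200 = +0.02000
∂h/∂y = [205·(-0.2) − (-70)·(+7.5)] / 24200 = +0.02000
|∇h| = √(0.02000² + 0.02000²) = 0.02828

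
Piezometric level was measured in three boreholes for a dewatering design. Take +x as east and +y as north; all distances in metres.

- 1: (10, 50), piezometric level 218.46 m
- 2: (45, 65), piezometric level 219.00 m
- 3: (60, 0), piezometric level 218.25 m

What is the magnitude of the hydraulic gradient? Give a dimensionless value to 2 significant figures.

0.017

Differences from 1: to 2 (Δx, Δy, Δh) = (35, 15, +0.54); to 3 = (50, -50, -0.21).
Solve a·Δx + b·Δy = Δh: det = 35·(-50) − 50·15 = -2500.
∂h/∂x = [(+0.54)·(-50) − (-0.21)·15] / -2500 = +0.009540
∂h/∂y = [35·(-0.21) − 50·(+0.54)] / -2500 = +0.01374
|∇h| = √(0.009540² + 0.01374²) = 0.01673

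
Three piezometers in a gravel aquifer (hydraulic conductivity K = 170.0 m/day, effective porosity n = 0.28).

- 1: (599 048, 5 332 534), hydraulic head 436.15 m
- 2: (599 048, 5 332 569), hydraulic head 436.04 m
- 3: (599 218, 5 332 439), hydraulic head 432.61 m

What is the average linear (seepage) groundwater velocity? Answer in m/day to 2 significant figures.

Taking 1 as reference: 2−1 = (0, 35, -0.11); 3−1 = (170, -95, -3.54).
Determinant of the coordinate differences = 0·(-95) − 170·35 = -5950.
∂h/∂x = [(-0.11)·(-95) − (-3.54)·35] / -5950 = -0.02258
∂h/∂y = [0·(-3.54) − 170·(-0.11)] / -5950 = -0.003143
|∇h| = √(-0.02258² + -0.003143²) = 0.0228
Seepage velocity v = K·i/n = 170.0 × 0.0228 / 0.28 = 13.84 m/day.

14 m/day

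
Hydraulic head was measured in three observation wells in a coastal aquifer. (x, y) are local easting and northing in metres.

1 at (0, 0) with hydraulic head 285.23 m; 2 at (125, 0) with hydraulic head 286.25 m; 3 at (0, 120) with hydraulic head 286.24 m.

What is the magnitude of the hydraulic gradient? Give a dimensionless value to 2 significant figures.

0.012

∂h/∂x = (286.25 − 285.23) / (125 − 0) = +0.008160
∂h/∂y = (286.24 − 285.23) / (120 − 0) = +0.008417
|∇h| = √(0.008160² + 0.008417²) = 0.01172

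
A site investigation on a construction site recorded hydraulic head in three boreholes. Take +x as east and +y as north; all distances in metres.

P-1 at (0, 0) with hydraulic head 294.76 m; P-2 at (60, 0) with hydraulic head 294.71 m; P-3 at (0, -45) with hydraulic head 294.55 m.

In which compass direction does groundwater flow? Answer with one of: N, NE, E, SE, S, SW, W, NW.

∂h/∂x = (294.71 − 294.76) / (60 − 0) = -0.0008333
∂h/∂y = (294.55 − 294.76) / (-45 − 0) = +0.004667
Flow = −∇h = (+0.0008333 east, -0.004667 north), which points south.

S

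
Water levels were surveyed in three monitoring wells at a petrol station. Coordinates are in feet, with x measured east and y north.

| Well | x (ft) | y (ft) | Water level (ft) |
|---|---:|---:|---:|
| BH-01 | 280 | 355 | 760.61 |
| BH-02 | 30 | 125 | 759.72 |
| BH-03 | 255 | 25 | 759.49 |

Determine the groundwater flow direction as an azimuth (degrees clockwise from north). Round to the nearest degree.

188°

Taking BH-01 as reference: BH-02−BH-01 = (-250, -230, -0.89); BH-03−BH-01 = (-25, -330, -1.12).
Solve a·Δx + b·Δy = Δh: det = (-250)·(-330) − (-25)·(-230) = 76750.
∂h/∂x = [(-0.89)·(-330) − (-1.12)·(-230)] / 76750 = +0.0004704
∂h/∂y = [(-250)·(-1.12) − (-25)·(-0.89)] / 76750 = +0.003358
Flow direction (−∇h) has components (-0.0004704 E, -0.003358 N).
Azimuth = atan2(E, N) = atan2(-0.0004704, -0.003358) = 188.0° ≈ 188°.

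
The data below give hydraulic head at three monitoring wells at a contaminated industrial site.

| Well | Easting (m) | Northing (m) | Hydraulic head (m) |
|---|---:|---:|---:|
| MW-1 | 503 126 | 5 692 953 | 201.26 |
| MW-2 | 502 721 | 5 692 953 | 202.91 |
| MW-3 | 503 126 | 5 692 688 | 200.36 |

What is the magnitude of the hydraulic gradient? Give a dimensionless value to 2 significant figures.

∂h/∂x = (202.91 − 201.26) / (502721 − 503126) = -0.004074
∂h/∂y = (200.36 − 201.26) / (5692688 − 5692953) = +0.003396
|∇h| = √(-0.004074² + 0.003396²) = 0.005304

0.0053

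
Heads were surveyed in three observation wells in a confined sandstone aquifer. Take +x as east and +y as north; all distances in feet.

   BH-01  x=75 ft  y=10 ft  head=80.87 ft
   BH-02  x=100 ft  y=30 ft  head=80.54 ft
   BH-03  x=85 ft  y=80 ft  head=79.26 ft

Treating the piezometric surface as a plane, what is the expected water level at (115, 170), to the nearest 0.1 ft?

Taking BH-01 as reference: BH-02−BH-01 = (25, 20, -0.33); BH-03−BH-01 = (10, 70, -1.61).
Determinant of the coordinate differences = 25·70 − 10·20 = 1550.
∂h/∂x = [(-0.33)·70 − (-1.61)·20] / 1550 = +0.005871
∂h/∂y = [25·(-1.61) − 10·(-0.33)] / 1550 = -0.02384
h(115, 170) = 80.87 + (+0.005871)·(40) + (-0.02384)·(160) = 80.87 +0.235 -3.814 = 77.291 ft.

77.3 ft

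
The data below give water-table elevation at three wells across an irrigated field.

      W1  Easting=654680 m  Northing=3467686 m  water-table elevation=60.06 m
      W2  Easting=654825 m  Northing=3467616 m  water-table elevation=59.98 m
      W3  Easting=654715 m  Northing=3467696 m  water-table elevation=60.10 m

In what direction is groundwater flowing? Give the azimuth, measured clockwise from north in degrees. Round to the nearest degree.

193°

With h = a·x + b·y + c and W1 as origin, the differences give:
  145·a + (-70)·b = -0.08
  35·a + 10·b = +0.04
Eliminate b (×10 and ×(-70), subtract): 3900·a = 2.000 → a = ∂h/∂x = +0.0005128
Back-substitute: b = ∂h/∂y = +0.002205.
Flow direction (−∇h) has components (-0.0005128 E, -0.002205 N).
Azimuth = atan2(E, N) = atan2(-0.0005128, -0.002205) = 193.1° ≈ 193°.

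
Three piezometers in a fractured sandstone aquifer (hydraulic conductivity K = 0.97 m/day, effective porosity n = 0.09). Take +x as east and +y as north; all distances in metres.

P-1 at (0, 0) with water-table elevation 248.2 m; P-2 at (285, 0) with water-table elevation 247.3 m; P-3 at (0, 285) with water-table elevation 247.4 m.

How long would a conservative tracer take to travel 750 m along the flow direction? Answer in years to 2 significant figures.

45 years

∂h/∂x = (247.3 − 248.2) / (285 − 0) = -0.003158
∂h/∂y = (247.4 − 248.2) / (285 − 0) = -0.002807
|∇h| = √(-0.003158² + -0.002807²) = 0.004225
Seepage velocity v = K·i/n = 0.97 × 0.004225 / 0.09 = 0.04554 m/day.
t = 750 / 0.04554 = 1.647e+04 days = 45.1 years.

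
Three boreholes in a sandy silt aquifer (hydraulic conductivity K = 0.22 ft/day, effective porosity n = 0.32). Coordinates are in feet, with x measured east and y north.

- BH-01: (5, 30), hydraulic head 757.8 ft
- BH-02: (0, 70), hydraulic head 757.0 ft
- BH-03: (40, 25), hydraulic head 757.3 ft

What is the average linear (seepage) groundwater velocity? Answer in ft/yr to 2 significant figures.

7.1 ft/yr

Differences from BH-01: to BH-02 (Δx, Δy, Δh) = (-5, 40, -0.8); to BH-03 = (35, -5, -0.5).
Determinant of the coordinate differences = (-5)·(-5) − 35·40 = -1375.
∂h/∂x = [(-0.8)·(-5) − (-0.5)·40] / -1375 = -0.01745
∂h/∂y = [(-5)·(-0.5) − 35·(-0.8)] / -1375 = -0.02218
|∇h| = √(-0.01745² + -0.02218²) = 0.02822
Seepage velocity v = K·i/n = 0.22 × 0.02822 / 0.32 = 0.0194 ft/day = 7.086 ft/yr.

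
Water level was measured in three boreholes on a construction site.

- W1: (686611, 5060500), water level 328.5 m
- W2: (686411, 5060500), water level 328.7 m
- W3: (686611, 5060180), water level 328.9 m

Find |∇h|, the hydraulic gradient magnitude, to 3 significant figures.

0.00160

∂h/∂x = (328.7 − 328.5) / (686411 − 686611) = -0.0010000
∂h/∂y = (328.9 − 328.5) / (5060180 − 5060500) = -0.001250
|∇h| = √(-0.0010000² + -0.001250²) = 0.001601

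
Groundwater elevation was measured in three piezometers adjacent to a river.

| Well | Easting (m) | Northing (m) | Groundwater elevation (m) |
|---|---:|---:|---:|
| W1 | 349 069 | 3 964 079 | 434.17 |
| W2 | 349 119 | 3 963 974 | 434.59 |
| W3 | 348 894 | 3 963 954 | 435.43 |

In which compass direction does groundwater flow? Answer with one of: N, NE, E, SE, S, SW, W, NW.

Differences from W1: to W2 (Δx, Δy, Δh) = (50, -105, +0.42); to W3 = (-175, -125, +1.26).
Solve a·Δx + b·Δy = Δh: det = 50·(-125) − (-175)·(-105) = -24625.
∂h/∂x = [(+0.42)·(-125) − (+1.26)·(-105)] / -24625 = -0.003241
∂h/∂y = [50·(+1.26) − (-175)·(+0.42)] / -24625 = -0.005543
Flow = −∇h = (+0.003241 east, +0.005543 north), which points northeast.

NE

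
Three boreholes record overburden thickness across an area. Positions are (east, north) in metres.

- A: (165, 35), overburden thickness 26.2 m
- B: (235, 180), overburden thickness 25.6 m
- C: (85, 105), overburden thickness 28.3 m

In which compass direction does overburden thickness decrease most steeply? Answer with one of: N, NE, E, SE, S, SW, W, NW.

E

With d = a·x + b·y + c and A as origin, the differences give:
  70·a + 145·b = -0.6
  (-80)·a + 70·b = +2.1
Eliminate b (×70 and ×145, subtract): 16500·a = -346.50 → a = ∂d/∂x = -0.02100
Back-substitute: b = ∂d/∂y = +0.006000.
Steepest decrease is along −∇f = (+0.02100 E, -0.006000 N) → east.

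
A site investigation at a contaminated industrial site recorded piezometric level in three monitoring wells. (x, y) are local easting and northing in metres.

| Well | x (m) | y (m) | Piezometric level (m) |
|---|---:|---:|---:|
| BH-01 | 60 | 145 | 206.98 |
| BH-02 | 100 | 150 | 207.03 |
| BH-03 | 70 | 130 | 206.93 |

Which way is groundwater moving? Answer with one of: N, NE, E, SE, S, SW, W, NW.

Differences from BH-01: to BH-02 (Δx, Δy, Δh) = (40, 5, +0.05); to BH-03 = (10, -15, -0.05).
Determinant of the coordinate differences = 40·(-15) − 10·5 = -650.
∂h/∂x = [(+0.05)·(-15) − (-0.05)·5] / -650 = +0.0007692
∂h/∂y = [40·(-0.05) − 10·(+0.05)] / -650 = +0.003846
Flow = −∇h = (-0.0007692 east, -0.003846 north), which points south.

S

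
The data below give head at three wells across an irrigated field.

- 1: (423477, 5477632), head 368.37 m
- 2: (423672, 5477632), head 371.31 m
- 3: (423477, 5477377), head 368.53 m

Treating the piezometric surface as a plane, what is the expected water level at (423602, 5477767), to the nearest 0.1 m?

370.2 m

∂h/∂x = (371.31 − 368.37) / (423672 − 423477) = +0.01508
∂h/∂y = (368.53 − 368.37) / (5477377 − 5477632) = -0.0006275
h(423602, 5477767) = 368.37 + (+0.01508)·(125) + (-0.0006275)·(135) = 368.37 +1.885 -0.085 = 370.170 m.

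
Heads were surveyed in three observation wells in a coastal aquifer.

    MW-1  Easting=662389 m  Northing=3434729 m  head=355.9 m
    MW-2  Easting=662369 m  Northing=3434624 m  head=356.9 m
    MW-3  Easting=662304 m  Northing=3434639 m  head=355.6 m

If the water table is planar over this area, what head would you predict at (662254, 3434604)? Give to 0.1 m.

Taking MW-1 as reference: MW-2−MW-1 = (-20, -105, +1.0); MW-3−MW-1 = (-85, -90, -0.3).
Solve a·Δx + b·Δy = Δh: det = (-20)·(-90) − (-85)·(-105) = -7125.
∂h/∂x = [(+1.0)·(-90) − (-0.3)·(-105)] / -7125 = +0.01705
∂h/∂y = [(-20)·(-0.3) − (-85)·(+1.0)] / -7125 = -0.01277
h(662254, 3434604) = 355.9 + (+0.01705)·(-135) + (-0.01277)·(-125) = 355.9 -2.302 +1.596 = 355.194 m.

355.2 m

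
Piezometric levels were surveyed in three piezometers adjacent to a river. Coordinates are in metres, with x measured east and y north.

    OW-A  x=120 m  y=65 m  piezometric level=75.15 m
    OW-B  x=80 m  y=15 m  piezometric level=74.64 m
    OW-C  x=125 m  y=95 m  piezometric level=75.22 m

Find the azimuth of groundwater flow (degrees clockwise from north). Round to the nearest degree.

269°

With h = a·x + b·y + c and OW-A as origin, the differences give:
  (-40)·a + (-50)·b = -0.51
  5·a + 30·b = +0.07
Eliminate b (×30 and ×(-50), subtract): -950·a = -11.800 → a = ∂h/∂x = +0.01242
Back-substitute: b = ∂h/∂y = +0.0002632.
Flow direction (−∇h) has components (-0.01242 E, -0.0002632 N).
Azimuth = atan2(E, N) = atan2(-0.01242, -0.0002632) = 268.8° ≈ 269°.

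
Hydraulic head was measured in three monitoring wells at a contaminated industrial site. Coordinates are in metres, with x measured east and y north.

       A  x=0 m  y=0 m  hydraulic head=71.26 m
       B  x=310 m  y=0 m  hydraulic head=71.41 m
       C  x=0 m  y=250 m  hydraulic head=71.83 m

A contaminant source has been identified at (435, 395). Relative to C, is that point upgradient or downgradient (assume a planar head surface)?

upgradient

∂h/∂x = (71.41 − 71.26) / (310 − 0) = +0.0004839
∂h/∂y = (71.83 − 71.26) / (250 − 0) = +0.002280
Head at (435, 395) = 71.26 + (+0.0004839)·(435) + (+0.002280)·(395) = 72.37 m.
That is higher than the 71.83 m at C, so the point is upgradient.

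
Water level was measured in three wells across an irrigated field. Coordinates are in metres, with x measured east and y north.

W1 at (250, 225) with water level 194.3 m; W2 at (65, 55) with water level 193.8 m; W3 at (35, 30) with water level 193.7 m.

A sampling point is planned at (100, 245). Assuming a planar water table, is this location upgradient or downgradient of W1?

Three-point gradient (reference W1): Δ to W2 = (-185, -170, -0.5), Δ to W3 = (-215, -195, -0.6).
∂h/∂x = +0.009474, ∂h/∂y = -0.007368 (det = -475).
Head at (100, 245) = 194.3 + (+0.009474)·(-150) + (-0.007368)·(20) = 192.73 m.
That is lower than the 194.3 m at W1, so the point is downgradient.

downgradient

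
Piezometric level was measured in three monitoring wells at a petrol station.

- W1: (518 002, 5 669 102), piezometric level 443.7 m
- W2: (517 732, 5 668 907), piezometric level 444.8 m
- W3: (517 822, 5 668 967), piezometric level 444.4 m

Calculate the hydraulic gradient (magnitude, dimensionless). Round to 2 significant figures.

Taking W1 as reference: W2−W1 = (-270, -195, +1.1); W3−W1 = (-180, -135, +0.7).
Determinant of the coordinate differences = (-270)·(-135) − (-180)·(-195) = 1350.
∂h/∂x = [(+1.1)·(-135) − (+0.7)·(-195)] / 1350 = -0.008889
∂h/∂y = [(-270)·(+0.7) − (-180)·(+1.1)] / 1350 = +0.006667
|∇h| = √(-0.008889² + 0.006667²) = 0.01111

0.011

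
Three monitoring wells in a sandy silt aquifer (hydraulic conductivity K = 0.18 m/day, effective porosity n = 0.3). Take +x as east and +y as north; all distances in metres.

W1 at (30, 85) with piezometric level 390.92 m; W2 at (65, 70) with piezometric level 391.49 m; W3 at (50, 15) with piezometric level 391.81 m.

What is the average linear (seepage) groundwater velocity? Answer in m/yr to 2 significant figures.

With h = a·x + b·y + c and W1 as origin, the differences give:
  35·a + (-15)·b = +0.57
  20·a + (-70)·b = +0.89
Eliminate b (×(-70) and ×(-15), subtract): -2150·a = -26.550 → a = ∂h/∂x = +0.01235
Back-substitute: b = ∂h/∂y = -0.009186.
|∇h| = √(0.01235² + -0.009186²) = 0.01539
Seepage velocity v = K·i/n = 0.18 × 0.01539 / 0.3 = 0.009234 m/day = 3.373 m/yr.

3.4 m/yr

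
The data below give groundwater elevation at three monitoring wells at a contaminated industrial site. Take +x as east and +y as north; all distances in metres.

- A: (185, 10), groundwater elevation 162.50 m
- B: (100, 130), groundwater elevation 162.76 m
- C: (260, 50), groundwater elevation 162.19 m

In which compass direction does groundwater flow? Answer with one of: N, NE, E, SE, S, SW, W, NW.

With h = a·x + b·y + c and A as origin, the differences give:
  (-85)·a + 120·b = +0.26
  75·a + 40·b = -0.31
Eliminate b (×40 and ×120, subtract): -12400·a = 47.600 → a = ∂h/∂x = -0.003839
Back-substitute: b = ∂h/∂y = -0.0005524.
Flow = −∇h = (+0.003839 east, +0.0005524 north), which points east.

E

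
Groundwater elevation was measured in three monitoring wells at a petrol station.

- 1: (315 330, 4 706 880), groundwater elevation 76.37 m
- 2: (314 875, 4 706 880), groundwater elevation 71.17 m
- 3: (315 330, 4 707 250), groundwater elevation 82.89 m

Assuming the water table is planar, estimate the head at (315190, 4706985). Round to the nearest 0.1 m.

∂h/∂x = (71.17 − 76.37) / (314875 − 315330) = +0.01143
∂h/∂y = (82.89 − 76.37) / (4707250 − 4706880) = +0.01762
h(315190, 4706985) = 76.37 + (+0.01143)·(-140) + (+0.01762)·(105) = 76.37 -1.600 +1.850 = 76.620 m.

76.6 m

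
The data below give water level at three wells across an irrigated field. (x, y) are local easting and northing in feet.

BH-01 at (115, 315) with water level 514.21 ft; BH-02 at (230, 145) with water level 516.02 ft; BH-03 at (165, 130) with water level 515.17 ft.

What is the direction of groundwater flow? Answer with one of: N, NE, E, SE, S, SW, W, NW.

Taking BH-01 as reference: BH-02−BH-01 = (115, -170, +1.81); BH-03−BH-01 = (50, -185, +0.96).
Determinant of the coordinate differences = 115·(-185) − 50·(-170) = -12775.
∂h/∂x = [(+1.81)·(-185) − (+0.96)·(-170)] / -12775 = +0.01344
∂h/∂y = [115·(+0.96) − 50·(+1.81)] / -12775 = -0.001558
Flow = −∇h = (-0.01344 east, +0.001558 north), which points west.

W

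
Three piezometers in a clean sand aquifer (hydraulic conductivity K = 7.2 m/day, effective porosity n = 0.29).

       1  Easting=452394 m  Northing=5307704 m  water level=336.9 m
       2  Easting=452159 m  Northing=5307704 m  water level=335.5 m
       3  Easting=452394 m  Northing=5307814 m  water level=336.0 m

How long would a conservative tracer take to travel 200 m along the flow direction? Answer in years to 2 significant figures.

∂h/∂x = (335.5 − 336.9) / (452159 − 452394) = +0.005957
∂h/∂y = (336.0 − 336.9) / (5307814 − 5307704) = -0.008182
|∇h| = √(0.005957² + -0.008182²) = 0.01012
Seepage velocity v = K·i/n = 7.2 × 0.01012 / 0.29 = 0.2513 m/day.
t = 200 / 0.2513 = 795.9 days = 2.18 years.

2.2 years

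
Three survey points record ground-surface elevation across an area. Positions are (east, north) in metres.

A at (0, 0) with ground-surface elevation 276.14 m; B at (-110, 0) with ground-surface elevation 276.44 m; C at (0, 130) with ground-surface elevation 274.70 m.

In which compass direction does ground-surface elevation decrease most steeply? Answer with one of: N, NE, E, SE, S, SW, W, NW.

N

∂z/∂x = (276.44 − 276.14) / (-110 − 0) = -0.002727
∂z/∂y = (274.70 − 276.14) / (130 − 0) = -0.01108
Steepest decrease is along −∇f = (+0.002727 E, +0.01108 N) → north.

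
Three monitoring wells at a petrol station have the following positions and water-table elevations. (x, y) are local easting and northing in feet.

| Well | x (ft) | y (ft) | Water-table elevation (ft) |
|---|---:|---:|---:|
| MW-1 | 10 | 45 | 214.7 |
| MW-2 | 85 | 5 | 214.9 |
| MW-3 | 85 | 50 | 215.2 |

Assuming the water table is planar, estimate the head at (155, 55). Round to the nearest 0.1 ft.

215.7 ft

With h = a·x + b·y + c and MW-1 as origin, the differences give:
  75·a + (-40)·b = +0.2
  75·a + 5·b = +0.5
Eliminate b (×5 and ×(-40), subtract): 3375·a = 21.00 → a = ∂h/∂x = +0.006222
Back-substitute: b = ∂h/∂y = +0.006667.
h(155, 55) = 214.7 + (+0.006222)·(145) + (+0.006667)·(10) = 214.7 +0.902 +0.067 = 215.669 ft.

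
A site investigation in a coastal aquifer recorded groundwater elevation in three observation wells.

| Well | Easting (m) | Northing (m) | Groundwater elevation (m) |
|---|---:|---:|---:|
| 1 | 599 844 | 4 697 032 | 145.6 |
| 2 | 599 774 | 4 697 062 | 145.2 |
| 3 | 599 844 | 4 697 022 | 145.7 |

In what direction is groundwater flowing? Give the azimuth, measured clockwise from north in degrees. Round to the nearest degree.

With h = a·x + b·y + c and 1 as origin, the differences give:
  (-70)·a + 30·b = -0.4
  0·a + (-10)·b = +0.1
Eliminate b (×(-10) and ×30, subtract): 700·a = 1.00 → a = ∂h/∂x = +0.001429
Back-substitute: b = ∂h/∂y = -0.010000.
Flow direction (−∇h) has components (-0.001429 E, +0.010000 N).
Azimuth = atan2(E, N) = atan2(-0.001429, +0.010000) = 351.9° ≈ 352°.

352°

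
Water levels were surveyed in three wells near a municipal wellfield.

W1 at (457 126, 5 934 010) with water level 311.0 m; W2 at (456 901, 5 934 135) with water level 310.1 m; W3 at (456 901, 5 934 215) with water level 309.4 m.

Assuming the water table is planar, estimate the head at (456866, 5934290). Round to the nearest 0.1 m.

308.8 m

Taking W1 as reference: W2−W1 = (-225, 125, -0.9); W3−W1 = (-225, 205, -1.6).
Determinant of the coordinate differences = (-225)·205 − (-225)·125 = -18000.
∂h/∂x = [(-0.9)·205 − (-1.6)·125] / -18000 = -0.0008611
∂h/∂y = [(-225)·(-1.6) − (-225)·(-0.9)] / -18000 = -0.008750
h(456866, 5934290) = 311.0 + (-0.0008611)·(-260) + (-0.008750)·(280) = 311.0 +0.224 -2.450 = 308.774 m.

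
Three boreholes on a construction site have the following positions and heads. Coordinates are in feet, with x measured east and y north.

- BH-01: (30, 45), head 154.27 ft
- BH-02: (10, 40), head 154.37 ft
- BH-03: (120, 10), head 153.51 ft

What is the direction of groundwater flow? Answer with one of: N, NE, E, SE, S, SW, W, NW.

SE

Differences from BH-01: to BH-02 (Δx, Δy, Δh) = (-20, -5, +0.10); to BH-03 = (90, -35, -0.76).
Determinant of the coordinate differences = (-20)·(-35) − 90·(-5) = 1150.
∂h/∂x = [(+0.10)·(-35) − (-0.76)·(-5)] / 1150 = -0.006348
∂h/∂y = [(-20)·(-0.76) − 90·(+0.10)] / 1150 = +0.005391
Flow = −∇h = (+0.006348 east, -0.005391 north), which points southeast.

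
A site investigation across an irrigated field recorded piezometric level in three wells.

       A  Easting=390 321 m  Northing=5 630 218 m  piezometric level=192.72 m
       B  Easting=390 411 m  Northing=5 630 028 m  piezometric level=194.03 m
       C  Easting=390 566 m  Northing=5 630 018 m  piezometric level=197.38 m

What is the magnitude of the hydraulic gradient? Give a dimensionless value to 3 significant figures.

With h = a·x + b·y + c and A as origin, the differences give:
  90·a + (-190)·b = +1.31
  245·a + (-200)·b = +4.66
Eliminate b (×(-200) and ×(-190), subtract): 28550·a = 623.400 → a = ∂h/∂x = +0.02184
Back-substitute: b = ∂h/∂y = +0.003448.
|∇h| = √(0.02184² + 0.003448²) = 0.02211

0.0221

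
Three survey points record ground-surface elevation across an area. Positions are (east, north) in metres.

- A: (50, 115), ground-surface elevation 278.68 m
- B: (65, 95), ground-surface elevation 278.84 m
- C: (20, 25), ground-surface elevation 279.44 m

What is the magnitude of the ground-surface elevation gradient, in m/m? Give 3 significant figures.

0.00832 m/m

With z = a·x + b·y + c and A as origin, the differences give:
  15·a + (-20)·b = +0.16
  (-30)·a + (-90)·b = +0.76
Eliminate b (×(-90) and ×(-20), subtract): -1950·a = 0.800 → a = ∂z/∂x = -0.0004103
Back-substitute: b = ∂z/∂y = -0.008308.
|∇f| = √(-0.0004103² + -0.008308²) = 0.008318 m/m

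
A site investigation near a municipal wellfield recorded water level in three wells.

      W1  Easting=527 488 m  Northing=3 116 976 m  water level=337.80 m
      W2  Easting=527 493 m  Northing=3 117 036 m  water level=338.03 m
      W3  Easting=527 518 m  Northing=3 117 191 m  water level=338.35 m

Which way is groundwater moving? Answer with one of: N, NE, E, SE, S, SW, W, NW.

Taking W1 as reference: W2−W1 = (5, 60, +0.23); W3−W1 = (30, 215, +0.55).
Solve a·Δx + b·Δy = Δh: det = 5·215 − 30·60 = -725.
∂h/∂x = [(+0.23)·215 − (+0.55)·60] / -725 = -0.02269
∂h/∂y = [5·(+0.55) − 30·(+0.23)] / -725 = +0.005724
Flow = −∇h = (+0.02269 east, -0.005724 north), which points east.

E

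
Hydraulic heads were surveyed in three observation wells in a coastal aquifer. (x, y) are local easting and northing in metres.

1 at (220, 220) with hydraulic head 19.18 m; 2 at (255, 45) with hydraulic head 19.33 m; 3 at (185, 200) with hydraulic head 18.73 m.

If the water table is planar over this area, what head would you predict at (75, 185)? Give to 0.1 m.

17.4 m

With h = a·x + b·y + c and 1 as origin, the differences give:
  35·a + (-175)·b = +0.15
  (-35)·a + (-20)·b = -0.45
Eliminate b (×(-20) and ×(-175), subtract): -6825·a = -81.750 → a = ∂h/∂x = +0.01198
Back-substitute: b = ∂h/∂y = +0.001538.
h(75, 185) = 19.18 + (+0.01198)·(-145) + (+0.001538)·(-35) = 19.18 -1.737 -0.054 = 17.389 m.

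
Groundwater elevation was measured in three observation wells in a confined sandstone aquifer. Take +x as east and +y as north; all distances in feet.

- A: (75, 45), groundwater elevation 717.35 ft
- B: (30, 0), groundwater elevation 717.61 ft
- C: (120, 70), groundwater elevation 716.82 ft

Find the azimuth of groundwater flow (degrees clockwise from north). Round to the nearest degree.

With h = a·x + b·y + c and A as origin, the differences give:
  (-45)·a + (-45)·b = +0.26
  45·a + 25·b = -0.53
Eliminate b (×25 and ×(-45), subtract): 900·a = -17.350 → a = ∂h/∂x = -0.01928
Back-substitute: b = ∂h/∂y = +0.01350.
Flow direction (−∇h) has components (+0.01928 E, -0.01350 N).
Azimuth = atan2(E, N) = atan2(+0.01928, -0.01350) = 125.0° ≈ 125°.

125°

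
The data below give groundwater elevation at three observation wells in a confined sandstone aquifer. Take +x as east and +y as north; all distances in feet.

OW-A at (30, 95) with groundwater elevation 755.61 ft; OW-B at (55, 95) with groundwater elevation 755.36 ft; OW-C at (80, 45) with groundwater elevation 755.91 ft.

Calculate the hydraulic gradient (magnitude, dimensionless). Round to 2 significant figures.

Differences from OW-A: to OW-B (Δx, Δy, Δh) = (25, 0, -0.25); to OW-C = (50, -50, +0.30).
Solve a·Δx + b·Δy = Δh: det = 25·(-50) − 50·0 = -1250.
∂h/∂x = [(-0.25)·(-50) − (+0.30)·0] / -1250 = -0.01000
∂h/∂y = [25·(+0.30) − 50·(-0.25)] / -1250 = -0.01600
|∇h| = √(-0.01000² + -0.01600²) = 0.01887

0.019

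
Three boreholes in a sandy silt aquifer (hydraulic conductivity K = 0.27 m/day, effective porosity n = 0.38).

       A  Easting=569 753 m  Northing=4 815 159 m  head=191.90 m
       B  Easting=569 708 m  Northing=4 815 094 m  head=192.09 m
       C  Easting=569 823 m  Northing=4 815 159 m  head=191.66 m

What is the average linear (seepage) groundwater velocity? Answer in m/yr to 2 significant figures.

0.90 m/yr

Taking A as reference: B−A = (-45, -65, +0.19); C−A = (70, 0, -0.24).
Solve a·Δx + b·Δy = Δh: det = (-45)·0 − 70·(-65) = 4550.
∂h/∂x = [(+0.19)·0 − (-0.24)·(-65)] / 4550 = -0.003429
∂h/∂y = [(-45)·(-0.24) − 70·(+0.19)] / 4550 = -0.0005495
|∇h| = √(-0.003429² + -0.0005495²) = 0.003473
Seepage velocity v = K·i/n = 0.27 × 0.003473 / 0.38 = 0.002468 m/day = 0.9014 m/yr.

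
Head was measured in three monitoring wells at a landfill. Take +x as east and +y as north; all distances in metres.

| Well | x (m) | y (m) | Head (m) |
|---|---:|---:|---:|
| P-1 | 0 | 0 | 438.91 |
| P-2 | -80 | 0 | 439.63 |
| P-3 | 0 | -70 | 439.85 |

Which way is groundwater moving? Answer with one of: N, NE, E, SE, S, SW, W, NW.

NE

∂h/∂x = (439.63 − 438.91) / (-80 − 0) = -0.009000
∂h/∂y = (439.85 − 438.91) / (-70 − 0) = -0.01343
Flow = −∇h = (+0.009000 east, +0.01343 north), which points northeast.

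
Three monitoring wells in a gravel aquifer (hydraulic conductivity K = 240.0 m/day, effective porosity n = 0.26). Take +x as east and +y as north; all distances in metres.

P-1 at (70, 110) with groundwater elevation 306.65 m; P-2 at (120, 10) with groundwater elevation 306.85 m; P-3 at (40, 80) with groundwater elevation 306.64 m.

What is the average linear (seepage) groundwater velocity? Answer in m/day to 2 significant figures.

1.8 m/day

Taking P-1 as reference: P-2−P-1 = (50, -100, +0.20); P-3−P-1 = (-30, -30, -0.01).
Determinant of the coordinate differences = 50·(-30) − (-30)·(-100) = -4500.
∂h/∂x = [(+0.20)·(-30) − (-0.01)·(-100)] / -4500 = +0.001556
∂h/∂y = [50·(-0.01) − (-30)·(+0.20)] / -4500 = -0.001222
|∇h| = √(0.001556² + -0.001222²) = 0.001978
Seepage velocity v = K·i/n = 240.0 × 0.001978 / 0.26 = 1.826 m/day.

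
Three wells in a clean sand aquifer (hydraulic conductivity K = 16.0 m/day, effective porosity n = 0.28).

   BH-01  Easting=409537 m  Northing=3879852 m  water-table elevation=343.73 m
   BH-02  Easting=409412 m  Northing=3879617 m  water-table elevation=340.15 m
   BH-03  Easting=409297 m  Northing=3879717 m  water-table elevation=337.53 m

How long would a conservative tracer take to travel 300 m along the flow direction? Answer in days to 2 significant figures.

210 days

Differences from BH-01: to BH-02 (Δx, Δy, Δh) = (-125, -235, -3.58); to BH-03 = (-240, -135, -6.20).
Solve a·Δx + b·Δy = Δh: det = (-125)·(-135) − (-240)·(-235) = -39525.
∂h/∂x = [(-3.58)·(-135) − (-6.20)·(-235)] / -39525 = +0.02464
∂h/∂y = [(-125)·(-6.20) − (-240)·(-3.58)] / -39525 = +0.002130
|∇h| = √(0.02464² + 0.002130²) = 0.02473
Seepage velocity v = K·i/n = 16.0 × 0.02473 / 0.28 = 1.413 m/day.
t = 300 / 1.413 = 212.3 days.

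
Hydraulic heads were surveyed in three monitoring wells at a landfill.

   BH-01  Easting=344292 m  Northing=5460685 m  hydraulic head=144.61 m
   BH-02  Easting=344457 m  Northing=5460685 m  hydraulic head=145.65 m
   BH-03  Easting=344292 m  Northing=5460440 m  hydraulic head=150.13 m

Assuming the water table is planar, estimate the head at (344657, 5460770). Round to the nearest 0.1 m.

∂h/∂x = (145.65 − 144.61) / (344457 − 344292) = +0.006303
∂h/∂y = (150.13 − 144.61) / (5460440 − 5460685) = -0.02253
h(344657, 5460770) = 144.61 + (+0.006303)·(365) + (-0.02253)·(85) = 144.61 +2.301 -1.915 = 144.996 m.

145.0 m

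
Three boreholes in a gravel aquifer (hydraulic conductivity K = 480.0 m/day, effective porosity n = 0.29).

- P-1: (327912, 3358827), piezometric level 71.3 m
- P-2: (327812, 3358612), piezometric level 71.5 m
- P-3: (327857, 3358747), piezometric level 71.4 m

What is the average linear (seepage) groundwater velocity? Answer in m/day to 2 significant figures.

Taking P-1 as reference: P-2−P-1 = (-100, -215, +0.2); P-3−P-1 = (-55, -80, +0.1).
Determinant of the coordinate differences = (-100)·(-80) − (-55)·(-215) = -3825.
∂h/∂x = [(+0.2)·(-80) − (+0.1)·(-215)] / -3825 = -0.001438
∂h/∂y = [(-100)·(+0.1) − (-55)·(+0.2)] / -3825 = -0.0002614
|∇h| = √(-0.001438² + -0.0002614²) = 0.001462
Seepage velocity v = K·i/n = 480.0 × 0.001462 / 0.29 = 2.42 m/day.

2.4 m/day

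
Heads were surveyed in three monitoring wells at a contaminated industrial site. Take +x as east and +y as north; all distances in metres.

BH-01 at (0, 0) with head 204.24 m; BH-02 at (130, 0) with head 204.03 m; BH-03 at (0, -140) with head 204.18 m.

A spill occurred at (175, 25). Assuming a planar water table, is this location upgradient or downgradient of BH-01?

downgradient

∂h/∂x = (204.03 − 204.24) / (130 − 0) = -0.001615
∂h/∂y = (204.18 − 204.24) / (-140 − 0) = +0.0004286
Head at (175, 25) = 204.24 + (-0.001615)·(175) + (+0.0004286)·(25) = 203.97 m.
That is lower than the 204.24 m at BH-01, so the point is downgradient.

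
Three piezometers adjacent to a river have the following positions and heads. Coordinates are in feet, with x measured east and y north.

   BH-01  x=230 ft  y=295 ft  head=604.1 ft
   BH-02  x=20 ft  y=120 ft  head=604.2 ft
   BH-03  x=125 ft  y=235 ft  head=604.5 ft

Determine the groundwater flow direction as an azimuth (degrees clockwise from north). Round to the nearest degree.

139°

With h = a·x + b·y + c and BH-01 as origin, the differences give:
  (-210)·a + (-175)·b = +0.1
  (-105)·a + (-60)·b = +0.4
Eliminate b (×(-60) and ×(-175), subtract): -5775·a = 64.00 → a = ∂h/∂x = -0.01108
Back-substitute: b = ∂h/∂y = +0.01273.
Flow direction (−∇h) has components (+0.01108 E, -0.01273 N).
Azimuth = atan2(E, N) = atan2(+0.01108, -0.01273) = 139.0° ≈ 139°.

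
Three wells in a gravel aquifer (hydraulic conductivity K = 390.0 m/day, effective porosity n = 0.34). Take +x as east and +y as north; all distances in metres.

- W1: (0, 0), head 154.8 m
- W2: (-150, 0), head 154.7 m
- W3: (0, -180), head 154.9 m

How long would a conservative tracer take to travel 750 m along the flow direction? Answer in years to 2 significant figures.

∂h/∂x = (154.7 − 154.8) / (-150 − 0) = +0.0006667
∂h/∂y = (154.9 − 154.8) / (-180 − 0) = -0.0005556
|∇h| = √(0.0006667² + -0.0005556²) = 0.0008679
Seepage velocity v = K·i/n = 390.0 × 0.0008679 / 0.34 = 0.9955 m/day.
t = 750 / 0.9955 = 753.4 days = 2.06 years.

2.1 years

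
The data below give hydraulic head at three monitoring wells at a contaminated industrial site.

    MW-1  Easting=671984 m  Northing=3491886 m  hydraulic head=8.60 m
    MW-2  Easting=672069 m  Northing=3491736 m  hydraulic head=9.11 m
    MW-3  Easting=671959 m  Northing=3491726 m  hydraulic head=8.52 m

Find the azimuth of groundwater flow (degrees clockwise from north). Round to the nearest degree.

274°

Differences from MW-1: to MW-2 (Δx, Δy, Δh) = (85, -150, +0.51); to MW-3 = (-25, -160, -0.08).
Solve a·Δx + b·Δy = Δh: det = 85·(-160) − (-25)·(-150) = -17350.
∂h/∂x = [(+0.51)·(-160) − (-0.08)·(-150)] / -17350 = +0.005395
∂h/∂y = [85·(-0.08) − (-25)·(+0.51)] / -17350 = -0.0003429
Flow direction (−∇h) has components (-0.005395 E, +0.0003429 N).
Azimuth = atan2(E, N) = atan2(-0.005395, +0.0003429) = 273.6° ≈ 274°.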